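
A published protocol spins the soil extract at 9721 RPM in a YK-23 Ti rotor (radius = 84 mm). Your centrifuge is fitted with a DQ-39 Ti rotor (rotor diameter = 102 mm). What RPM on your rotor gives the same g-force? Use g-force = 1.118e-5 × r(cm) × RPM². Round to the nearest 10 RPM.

Original rotor: r = 84 mm = 8.4 cm
RCF = 1.118 × 10⁻⁵ × r × N²
RCF_original = 1.118 × 10⁻⁵ × 8.4 × (9721)² = 1.118 × 10⁻⁵ × 8.4 × 94,497,841 ≈ 8,874.5 × g
Your rotor: r = 102 mm / 2 = 51 mm = 5.1 cm
8,874.5 = 1.118 × 10⁻⁵ × 5.1 × N²
N² = 8,874.5 / (5.7018 × 10⁻⁵) = 155,643,832
N ≈ √155,643,832 ≈ 12,475.7

12480 RPM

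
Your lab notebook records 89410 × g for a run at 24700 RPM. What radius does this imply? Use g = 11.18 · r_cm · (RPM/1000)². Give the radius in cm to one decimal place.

RCF = 11.18 × r × (N/1000)²
89410 = 11.18 × r × (24.7)²
r = 89410 / (11.18 × 610.09) = 89410 / 6820.806 ≈ 13.108 cm

≈ 13.1 cm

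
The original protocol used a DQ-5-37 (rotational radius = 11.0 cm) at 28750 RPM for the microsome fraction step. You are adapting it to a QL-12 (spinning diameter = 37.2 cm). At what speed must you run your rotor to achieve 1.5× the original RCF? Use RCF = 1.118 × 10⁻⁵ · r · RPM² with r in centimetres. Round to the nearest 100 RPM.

RCF = 1.118 × 10⁻⁵ × r × N²
RCF_original = 1.118 × 10⁻⁵ × 11 × (28750)² = 1.118 × 10⁻⁵ × 11 × 826,562,500 ≈ 101,650.7 × g
Target RCF = 1.5 × 101,650.7 ≈ 152,476 × g
Your rotor: r = 37.2 / 2 = 18.6 cm
152,476 = 1.118 × 10⁻⁵ × 18.6 × N²
N² = 152,476 / (20.7948 × 10⁻⁵) = 733,241,003
N ≈ √733,241,003 ≈ 27,078.4

27100 RPM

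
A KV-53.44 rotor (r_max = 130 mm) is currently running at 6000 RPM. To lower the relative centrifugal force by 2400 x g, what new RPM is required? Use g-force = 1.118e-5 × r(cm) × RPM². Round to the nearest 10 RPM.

N₂ ≈ 4410 RPM

r = 130 mm = 13.0 cm
Current RCF = 1.118 × 10⁻⁵ × 13 × (6000)² = 1.118 × 10⁻⁵ × 13 × 36,000,000 ≈ 5,232.2 × g
Target RCF = 5,232.2 − 2,400 = 2,832.2 × g
N² = 2,832.2 / (14.534 × 10⁻⁵) = 19,486,721
N ≈ √19,486,721 ≈ 4,414.4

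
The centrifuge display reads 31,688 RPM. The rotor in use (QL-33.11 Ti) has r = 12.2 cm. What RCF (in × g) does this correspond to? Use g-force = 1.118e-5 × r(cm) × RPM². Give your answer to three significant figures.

137000 × g

RCF = 1.118 × 10⁻⁵ × 12.2 × (31688)² = 1.118 × 10⁻⁵ × 12.2 × 1,004,129,344 ≈ 136,959.2 × g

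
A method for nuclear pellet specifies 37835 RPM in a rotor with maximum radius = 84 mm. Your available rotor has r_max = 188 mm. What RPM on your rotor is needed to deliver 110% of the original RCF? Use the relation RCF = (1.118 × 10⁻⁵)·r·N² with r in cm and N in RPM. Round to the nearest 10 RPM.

≈ 26520 RPM

Original rotor: r = 84 mm = 8.4 cm
RCF = 1.118 × 10⁻⁵ × r × N²
RCF_original = 1.118 × 10⁻⁵ × 8.4 × (37835)² = 1.118 × 10⁻⁵ × 8.4 × 1,431,487,225 ≈ 134,433.8 × g
Target RCF = 1.1 × 134,433.8 ≈ 147,877.2 × g
Your rotor: r = 188 mm = 18.8 cm
147,877.2 = 1.118 × 10⁻⁵ × 18.8 × N²
N² = 147,877.2 / (21.0184 × 10⁻⁵) = 703,560,690
N ≈ √703,560,690 ≈ 26,524.7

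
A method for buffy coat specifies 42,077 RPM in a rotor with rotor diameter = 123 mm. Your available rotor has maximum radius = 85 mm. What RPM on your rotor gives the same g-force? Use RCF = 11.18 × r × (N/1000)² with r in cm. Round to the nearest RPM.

Original rotor: r = 123 mm / 2 = 61.5 mm = 6.15 cm
RCF = 11.18 × r × (N/1000)²
RCF_original = 11.18 × 6.15 × (42.077)² = 11.18 × 6.15 × 1,770.473929 ≈ 121,732.5 × g
Your rotor: r = 85 mm = 8.5 cm
121,732.5 = 11.18 × 8.5 × (N/1000)²
(N/1000)² = 121,732.5 / 95.03 = 1280.99
N = 1000 × √1280.99 ≈ 35,790.9

≈ 35791 RPM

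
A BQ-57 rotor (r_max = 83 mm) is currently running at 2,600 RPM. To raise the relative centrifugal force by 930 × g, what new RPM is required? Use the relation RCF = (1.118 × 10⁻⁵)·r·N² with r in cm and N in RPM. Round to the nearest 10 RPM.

≈ 4100 RPM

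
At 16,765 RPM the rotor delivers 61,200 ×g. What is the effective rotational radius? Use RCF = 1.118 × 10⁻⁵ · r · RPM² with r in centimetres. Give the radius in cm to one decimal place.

19.5 cm

61200 = 1.118 × 10⁻⁵ × r × (16765)²
r = 61200 / (1.118 × 10⁻⁵ × 281,065,225) = 61200 / 3142.309 ≈ 19.476 cm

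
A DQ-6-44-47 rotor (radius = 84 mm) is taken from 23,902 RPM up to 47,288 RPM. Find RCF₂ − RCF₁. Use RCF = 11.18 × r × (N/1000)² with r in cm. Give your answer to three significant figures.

r = 84 mm = 8.4 cm
RCF₁ = 11.18 × 8.4 × (23.902)² = 11.18 × 8.4 × 571.305604 ≈ 53,652.5 × g
RCF₂ = 11.18 × 8.4 × (47.288)² = 11.18 × 8.4 × 2,236.154944 ≈ 210,001.8 × g
Increase = 210,001.8 − 53,652.5 = 156,349.3

156000 × g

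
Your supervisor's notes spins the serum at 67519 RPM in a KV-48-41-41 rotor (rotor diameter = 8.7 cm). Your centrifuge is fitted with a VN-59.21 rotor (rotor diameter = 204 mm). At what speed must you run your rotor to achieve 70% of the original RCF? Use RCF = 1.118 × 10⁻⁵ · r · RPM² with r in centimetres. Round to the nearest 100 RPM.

≈ 36900 RPM

Original rotor: r = 8.7 / 2 = 4.35 cm
RCF_original = 1.118 × 10⁻⁵ × 4.35 × (67519)² = 1.118 × 10⁻⁵ × 4.35 × 4,558,815,361 ≈ 221,708.9 × g
Target RCF = 0.7 × 221,708.9 ≈ 155,196.2 × g
Your rotor: r = 204 mm / 2 = 102 mm = 10.2 cm
155,196.2 = 1.118 × 10⁻⁵ × 10.2 × N²
N² = 155,196.2 / (11.4036 × 10⁻⁵) = 1,360,940,405
N ≈ √1,360,940,405 ≈ 36,890.9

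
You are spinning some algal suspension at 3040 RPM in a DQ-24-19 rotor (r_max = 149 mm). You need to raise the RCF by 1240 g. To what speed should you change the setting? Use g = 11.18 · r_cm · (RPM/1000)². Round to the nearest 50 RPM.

≈ 4100 RPM

r = 149 mm = 14.9 cm
Current RCF = 11.18 × 14.9 × (3.04)² = 11.18 × 14.9 × 9.2416 ≈ 1,539.5 × g
Target RCF = 1,539.5 + 1,240 = 2,779.5 × g
(N/1000)² = 2,779.5 / 166.582 = 16.68548
N = 1000 × √16.68548 ≈ 4,084.8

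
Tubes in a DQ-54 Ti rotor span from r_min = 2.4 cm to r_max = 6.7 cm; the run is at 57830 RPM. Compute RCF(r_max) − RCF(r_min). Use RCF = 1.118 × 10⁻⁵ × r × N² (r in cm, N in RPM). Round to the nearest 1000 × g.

ΔRCF ≈ 161000 x g

RCF_max = 1.118 × 10⁻⁵ × 6.7 × (57830)² = 1.118 × 10⁻⁵ × 6.7 × 3,344,308,900 ≈ 250,508.8 × g
RCF_min = 1.118 × 10⁻⁵ × 2.4 × (57830)² = 1.118 × 10⁻⁵ × 2.4 × 3,344,308,900 ≈ 89,734.5 × g
ΔRCF = 250,508.8 − 89,734.5 = 160,774.3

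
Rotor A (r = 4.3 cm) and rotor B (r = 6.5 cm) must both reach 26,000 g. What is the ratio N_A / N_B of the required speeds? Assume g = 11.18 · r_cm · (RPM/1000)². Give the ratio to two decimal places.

1.23

At fixed RCF, N ∝ 1/√r, so N_A/N_B = √(r_B/r_A) = √(6.5/4.3) = √1.511628 = 1.2295.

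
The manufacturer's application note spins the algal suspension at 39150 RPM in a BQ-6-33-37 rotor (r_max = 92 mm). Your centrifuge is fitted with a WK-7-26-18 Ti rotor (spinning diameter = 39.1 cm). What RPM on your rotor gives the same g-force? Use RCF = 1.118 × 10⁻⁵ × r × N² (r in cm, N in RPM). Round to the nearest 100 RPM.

Original rotor: r = 92 mm = 9.2 cm
RCF_original = 1.118 × 10⁻⁵ × 9.2 × (39150)² = 1.118 × 10⁻⁵ × 9.2 × 1,532,722,500 ≈ 157,649.7 × g
Your rotor: r = 39.1 / 2 = 19.55 cm
157,649.7 = 1.118 × 10⁻⁵ × 19.55 × N²
N² = 157,649.7 / (21.8569 × 10⁻⁵) = 721,281,151
N ≈ √721,281,151 ≈ 26,856.7

26900 RPM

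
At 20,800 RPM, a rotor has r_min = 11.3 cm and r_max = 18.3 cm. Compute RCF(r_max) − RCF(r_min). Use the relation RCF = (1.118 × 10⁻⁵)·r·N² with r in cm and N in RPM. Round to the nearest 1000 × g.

34000 ×g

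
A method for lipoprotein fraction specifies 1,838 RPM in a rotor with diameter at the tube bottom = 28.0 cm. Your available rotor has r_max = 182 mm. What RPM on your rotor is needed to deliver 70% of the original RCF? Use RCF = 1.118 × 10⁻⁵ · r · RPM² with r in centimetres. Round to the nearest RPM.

1349 RPM

Original rotor: r = 28.0 / 2 = 14 cm
RCF = 1.118 × 10⁻⁵ × r × N²
RCF_original = 1.118 × 10⁻⁵ × 14 × (1838)² = 1.118 × 10⁻⁵ × 14 × 3,378,244 ≈ 528.8 × g
Target RCF = 0.7 × 528.8 ≈ 370.2 × g
Your rotor: r = 182 mm = 18.2 cm
370.2 = 1.118 × 10⁻⁵ × 18.2 × N²
N² = 370.2 / (20.3476 × 10⁻⁵) = 1,819,379
N ≈ √1,819,379 ≈ 1,348.8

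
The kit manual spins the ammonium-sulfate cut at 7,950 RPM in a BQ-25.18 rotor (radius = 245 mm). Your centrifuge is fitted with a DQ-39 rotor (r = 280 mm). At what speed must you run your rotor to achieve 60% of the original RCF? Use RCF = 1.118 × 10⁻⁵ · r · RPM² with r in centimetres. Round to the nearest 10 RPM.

5760 RPM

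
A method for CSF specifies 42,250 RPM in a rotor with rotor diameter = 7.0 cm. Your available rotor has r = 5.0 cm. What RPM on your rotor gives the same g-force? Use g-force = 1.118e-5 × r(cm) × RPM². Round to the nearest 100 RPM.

Original rotor: r = 7.0 / 2 = 3.5 cm
RCF_original = 1.118 × 10⁻⁵ × 3.5 × (42250)² = 1.118 × 10⁻⁵ × 3.5 × 1,785,062,500 ≈ 69,849.5 × g
69,849.5 = 1.118 × 10⁻⁵ × 5 × N²
N² = 69,849.5 / (5.59 × 10⁻⁵) = 1,249,543,828
N ≈ √1,249,543,828 ≈ 35,348.9

35300 RPM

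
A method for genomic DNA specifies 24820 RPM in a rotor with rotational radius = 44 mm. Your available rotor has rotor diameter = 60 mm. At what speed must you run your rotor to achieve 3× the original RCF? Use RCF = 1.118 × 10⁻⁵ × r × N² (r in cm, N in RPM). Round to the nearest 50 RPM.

≈ 52050 RPM

Original rotor: r = 44 mm = 4.4 cm
RCF_original = 1.118 × 10⁻⁵ × 4.4 × (24820)² = 1.118 × 10⁻⁵ × 4.4 × 616,032,400 ≈ 30,303.9 × g
Target RCF = 3 × 30,303.9 ≈ 90,911.7 × g
Your rotor: r = 60 mm / 2 = 30 mm = 3 cm
90,911.7 = 1.118 × 10⁻⁵ × 3 × N²
N² = 90,911.7 / (3.354 × 10⁻⁵) = 2,710,545,617
N ≈ √2,710,545,617 ≈ 52,062.9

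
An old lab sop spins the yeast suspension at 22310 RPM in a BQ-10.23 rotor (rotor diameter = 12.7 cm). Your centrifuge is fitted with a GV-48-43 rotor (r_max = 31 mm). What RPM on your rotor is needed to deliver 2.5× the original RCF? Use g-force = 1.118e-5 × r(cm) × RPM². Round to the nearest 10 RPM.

Original rotor: r = 12.7 / 2 = 6.35 cm
RCF = 1.118 × 10⁻⁵ × r × N²
RCF_original = 1.118 × 10⁻⁵ × 6.35 × (22310)² = 1.118 × 10⁻⁵ × 6.35 × 497,736,100 ≈ 35,335.8 × g
Target RCF = 2.5 × 35,335.8 ≈ 88,339.5 × g
Your rotor: r = 31 mm = 3.1 cm
88,339.5 = 1.118 × 10⁻⁵ × 3.1 × N²
N² = 88,339.5 / (3.4658 × 10⁻⁵) = 2,548,892,031
N ≈ √2,548,892,031 ≈ 50,486.6

≈ 50490 RPM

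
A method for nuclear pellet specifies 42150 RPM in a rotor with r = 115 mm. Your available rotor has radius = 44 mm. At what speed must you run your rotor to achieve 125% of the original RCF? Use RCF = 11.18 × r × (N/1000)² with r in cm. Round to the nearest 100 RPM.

≈ 76200 RPM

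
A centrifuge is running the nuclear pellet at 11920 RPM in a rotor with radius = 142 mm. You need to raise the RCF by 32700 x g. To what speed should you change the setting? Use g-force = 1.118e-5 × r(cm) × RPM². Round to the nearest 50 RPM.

r = 142 mm = 14.2 cm
Current RCF = 1.118 × 10⁻⁵ × 14.2 × (11920)² = 1.118 × 10⁻⁵ × 14.2 × 142,086,400 ≈ 22,557.1 × g
Target RCF = 22,557.1 + 32,700 = 55,257.1 × g
N² = 55,257.1 / (15.8756 × 10⁻⁵) = 348,063,065
N ≈ √348,063,065 ≈ 18,656.4

18650 RPM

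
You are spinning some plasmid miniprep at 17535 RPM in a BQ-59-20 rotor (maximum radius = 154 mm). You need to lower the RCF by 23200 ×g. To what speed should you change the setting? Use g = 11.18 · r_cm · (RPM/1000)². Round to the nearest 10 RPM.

≈ 13140 RPM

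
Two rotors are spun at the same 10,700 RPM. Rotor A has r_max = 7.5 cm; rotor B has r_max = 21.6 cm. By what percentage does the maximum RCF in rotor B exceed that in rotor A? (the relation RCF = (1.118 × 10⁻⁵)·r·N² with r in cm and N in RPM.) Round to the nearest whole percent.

188%

At equal RPM, RCF scales linearly with r: ratio = 21.6 / 7.5 = 2.8800.
So rotor B delivers 188.0% more g-force.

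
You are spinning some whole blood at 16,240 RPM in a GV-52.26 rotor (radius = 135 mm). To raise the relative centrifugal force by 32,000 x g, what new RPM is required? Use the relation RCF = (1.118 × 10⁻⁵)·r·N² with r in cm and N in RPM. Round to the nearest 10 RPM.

r = 135 mm = 13.5 cm
Current RCF = 1.118 × 10⁻⁵ × 13.5 × (16240)² = 1.118 × 10⁻⁵ × 13.5 × 263,737,600 ≈ 39,805.9 × g
Target RCF = 39,805.9 + 32,000 = 71,805.9 × g
N² = 71,805.9 / (15.093 × 10⁻⁵) = 475,756,311
N ≈ √475,756,311 ≈ 21,811.8

21810 RPM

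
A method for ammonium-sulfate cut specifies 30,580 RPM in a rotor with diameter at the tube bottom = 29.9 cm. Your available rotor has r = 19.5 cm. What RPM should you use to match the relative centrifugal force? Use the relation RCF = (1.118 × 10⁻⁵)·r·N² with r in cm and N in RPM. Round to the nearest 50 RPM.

Original rotor: r = 29.9 / 2 = 14.95 cm
RCF_original = 1.118 × 10⁻⁵ × 14.95 × (30580)² = 1.118 × 10⁻⁵ × 14.95 × 935,136,400 ≈ 156,299.6 × g
156,299.6 = 1.118 × 10⁻⁵ × 19.5 × N²
N² = 156,299.6 / (21.801 × 10⁻⁵) = 716,937,755
N ≈ √716,937,755 ≈ 26,775.7

≈ 26800 RPM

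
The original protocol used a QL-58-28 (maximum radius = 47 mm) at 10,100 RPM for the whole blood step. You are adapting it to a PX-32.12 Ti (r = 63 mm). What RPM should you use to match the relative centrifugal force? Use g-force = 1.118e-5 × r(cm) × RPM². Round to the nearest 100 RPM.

Original rotor: r = 47 mm = 4.7 cm
RCF_original = 1.118 × 10⁻⁵ × 4.7 × (10100)² = 1.118 × 10⁻⁵ × 4.7 × 102,010,000 ≈ 5,360.2 × g
Your rotor: r = 63 mm = 6.3 cm
5,360.2 = 1.118 × 10⁻⁵ × 6.3 × N²
N² = 5,360.2 / (7.0434 × 10⁻⁵) = 76,102,451
N ≈ √76,102,451 ≈ 8,723.7

≈ 8700 RPM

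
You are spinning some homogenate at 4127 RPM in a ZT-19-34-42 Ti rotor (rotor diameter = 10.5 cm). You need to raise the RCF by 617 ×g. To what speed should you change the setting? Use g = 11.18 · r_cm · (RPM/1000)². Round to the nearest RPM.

r = 10.5 / 2 = 5.25 cm
Current RCF = 11.18 × 5.25 × (4.127)² = 11.18 × 5.25 × 17.032129 ≈ 999.7 × g
Target RCF = 999.7 + 617 = 1,616.7 × g
(N/1000)² = 1,616.7 / 58.695 = 27.54408
N = 1000 × √27.54408 ≈ 5,248.2

N₂ ≈ 5248 RPM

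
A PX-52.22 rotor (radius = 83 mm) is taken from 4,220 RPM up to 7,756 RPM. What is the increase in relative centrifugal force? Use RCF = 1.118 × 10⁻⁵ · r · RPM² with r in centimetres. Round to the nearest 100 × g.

r = 83 mm = 8.3 cm
RCF₁ = 1.118 × 10⁻⁵ × 8.3 × (4220)² = 1.118 × 10⁻⁵ × 8.3 × 17,808,400 ≈ 1,652.5 × g
RCF₂ = 1.118 × 10⁻⁵ × 8.3 × (7756)² = 1.118 × 10⁻⁵ × 8.3 × 60,155,536 ≈ 5,582.1 × g
Increase = 5,582.1 − 1,652.5 = 3,929.6

3900 ×g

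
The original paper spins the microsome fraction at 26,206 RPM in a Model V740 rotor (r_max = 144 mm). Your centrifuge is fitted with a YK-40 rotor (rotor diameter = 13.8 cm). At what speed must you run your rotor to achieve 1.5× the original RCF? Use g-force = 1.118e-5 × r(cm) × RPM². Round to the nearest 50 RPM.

Original rotor: r = 144 mm = 14.4 cm
RCF_original = 1.118 × 10⁻⁵ × 14.4 × (26206)² = 1.118 × 10⁻⁵ × 14.4 × 686,754,436 ≈ 110,562 × g
Target RCF = 1.5 × 110,562 ≈ 165,843 × g
Your rotor: r = 13.8 / 2 = 6.9 cm
165,843 = 1.118 × 10⁻⁵ × 6.9 × N²
N² = 165,843 / (7.7142 × 10⁻⁵) = 2,149,840,554
N ≈ √2,149,840,554 ≈ 46,366.4

46350 RPM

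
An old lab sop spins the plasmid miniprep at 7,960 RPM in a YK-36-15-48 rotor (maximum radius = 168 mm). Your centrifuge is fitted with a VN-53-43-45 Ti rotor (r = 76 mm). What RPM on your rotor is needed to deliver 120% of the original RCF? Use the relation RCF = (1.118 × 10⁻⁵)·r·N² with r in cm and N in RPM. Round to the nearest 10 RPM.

12960 RPM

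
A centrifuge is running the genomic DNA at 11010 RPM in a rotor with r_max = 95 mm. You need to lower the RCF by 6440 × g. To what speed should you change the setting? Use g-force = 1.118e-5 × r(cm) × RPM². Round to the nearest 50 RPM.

r = 95 mm = 9.5 cm
Current RCF = 1.118 × 10⁻⁵ × 9.5 × (11010)² = 1.118 × 10⁻⁵ × 9.5 × 121,220,100 ≈ 12,874.8 × g
Target RCF = 12,874.8 − 6,440 = 6,434.8 × g
N² = 6,434.8 / (10.621 × 10⁻⁵) = 60,585,632
N ≈ √60,585,632 ≈ 7,783.7

7800 RPM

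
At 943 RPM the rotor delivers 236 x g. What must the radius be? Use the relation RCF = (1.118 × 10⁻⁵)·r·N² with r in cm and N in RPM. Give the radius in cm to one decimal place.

23.7 cm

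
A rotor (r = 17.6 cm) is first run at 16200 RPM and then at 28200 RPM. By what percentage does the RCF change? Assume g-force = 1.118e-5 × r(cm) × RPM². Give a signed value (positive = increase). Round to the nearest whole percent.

RCF ∝ N², so the ratio is (28200/16200)² = (1.740741)² = 3.0302.
Change = 3.0302 − 1 = +2.0302 → +203.0%.

+203%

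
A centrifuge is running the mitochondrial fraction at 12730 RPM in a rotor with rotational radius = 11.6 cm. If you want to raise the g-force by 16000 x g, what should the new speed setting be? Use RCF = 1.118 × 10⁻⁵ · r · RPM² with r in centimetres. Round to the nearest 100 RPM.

Current RCF = 1.118 × 10⁻⁵ × 11.6 × (12730)² = 1.118 × 10⁻⁵ × 11.6 × 162,052,900 ≈ 21,016.3 × g
Target RCF = 21,016.3 + 16,000 = 37,016.3 × g
N² = 37,016.3 / (12.9688 × 10⁻⁵) = 285,425,791
N ≈ √285,425,791 ≈ 16,894.5

N₂ ≈ 16900 RPM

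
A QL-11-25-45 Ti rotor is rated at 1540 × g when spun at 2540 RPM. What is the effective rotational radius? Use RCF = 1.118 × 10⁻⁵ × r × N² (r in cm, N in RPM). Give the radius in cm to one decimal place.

r ≈ 21.4 cm

1540 = 1.118 × 10⁻⁵ × r × (2540)²
r = 1540 / (1.118 × 10⁻⁵ × 6,451,600) = 1540 / 72.12889 ≈ 21.351 cm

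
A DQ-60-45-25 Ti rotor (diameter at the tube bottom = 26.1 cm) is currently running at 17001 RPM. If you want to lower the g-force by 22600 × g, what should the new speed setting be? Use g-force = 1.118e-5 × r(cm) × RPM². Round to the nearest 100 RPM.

N₂ ≈ 11600 RPM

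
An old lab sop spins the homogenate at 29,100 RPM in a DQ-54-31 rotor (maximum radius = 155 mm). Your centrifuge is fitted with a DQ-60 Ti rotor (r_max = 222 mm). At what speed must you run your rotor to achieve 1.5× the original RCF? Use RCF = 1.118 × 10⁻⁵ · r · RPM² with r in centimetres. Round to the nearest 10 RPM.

29780 RPM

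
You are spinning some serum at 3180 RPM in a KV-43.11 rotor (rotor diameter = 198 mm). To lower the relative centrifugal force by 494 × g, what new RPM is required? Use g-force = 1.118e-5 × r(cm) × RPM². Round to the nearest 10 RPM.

r = 198 mm / 2 = 99 mm = 9.9 cm
Current RCF = 1.118 × 10⁻⁵ × 9.9 × (3180)² = 1.118 × 10⁻⁵ × 9.9 × 10,112,400 ≈ 1,119.3 × g
Target RCF = 1,119.3 − 494 = 625.3 × g
N² = 625.3 / (11.0682 × 10⁻⁵) = 5,649,518
N ≈ √5,649,518 ≈ 2,376.9

≈ 2380 RPM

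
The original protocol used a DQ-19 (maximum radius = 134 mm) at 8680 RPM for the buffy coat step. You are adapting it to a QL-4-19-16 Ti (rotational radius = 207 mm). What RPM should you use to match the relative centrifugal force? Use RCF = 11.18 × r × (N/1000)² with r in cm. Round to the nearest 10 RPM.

6980 RPM

Original rotor: r = 134 mm = 13.4 cm
RCF_original = 11.18 × 13.4 × (8.68)² = 11.18 × 13.4 × 75.3424 ≈ 11,287.2 × g
Your rotor: r = 207 mm = 20.7 cm
11,287.2 = 11.18 × 20.7 × (N/1000)²
(N/1000)² = 11,287.2 / 231.426 = 48.77239
N = 1000 × √48.77239 ≈ 6,983.7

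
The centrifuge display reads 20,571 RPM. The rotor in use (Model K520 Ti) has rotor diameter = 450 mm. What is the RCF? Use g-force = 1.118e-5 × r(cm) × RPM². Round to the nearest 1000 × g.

106000 × g

r = 450 mm / 2 = 225 mm = 22.5 cm
RCF = 1.118 × 10⁻⁵ × 22.5 × (20571)² = 1.118 × 10⁻⁵ × 22.5 × 423,166,041 ≈ 106,447.4 × g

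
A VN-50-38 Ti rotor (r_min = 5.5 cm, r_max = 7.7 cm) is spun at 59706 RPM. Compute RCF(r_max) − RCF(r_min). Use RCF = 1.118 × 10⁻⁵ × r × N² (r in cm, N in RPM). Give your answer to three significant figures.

87700 ×g

RCF_max = 1.118 × 10⁻⁵ × 7.7 × (59706)² = 1.118 × 10⁻⁵ × 7.7 × 3,564,806,436 ≈ 306,879.9 × g
RCF_min = 1.118 × 10⁻⁵ × 5.5 × (59706)² = 1.118 × 10⁻⁵ × 5.5 × 3,564,806,436 ≈ 219,199.9 × g
ΔRCF = 306,879.9 − 219,199.9 = 87,680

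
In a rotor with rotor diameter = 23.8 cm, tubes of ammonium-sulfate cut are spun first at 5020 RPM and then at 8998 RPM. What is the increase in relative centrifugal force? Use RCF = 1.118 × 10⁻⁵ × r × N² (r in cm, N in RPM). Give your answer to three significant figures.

7420 x g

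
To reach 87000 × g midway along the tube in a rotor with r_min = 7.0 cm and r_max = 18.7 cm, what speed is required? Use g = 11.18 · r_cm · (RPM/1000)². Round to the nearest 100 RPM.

r_avg = (7.0 + 18.7) / 2 = 12.85 cm
RCF = 11.18 × r × (N/1000)²
87,000 = 11.18 × 12.85 × (N/1000)²
(N/1000)² = 87,000 / 143.663 = 605.5839
N = 1000 × √605.5839 ≈ 24,608.6

≈ 24600 RPM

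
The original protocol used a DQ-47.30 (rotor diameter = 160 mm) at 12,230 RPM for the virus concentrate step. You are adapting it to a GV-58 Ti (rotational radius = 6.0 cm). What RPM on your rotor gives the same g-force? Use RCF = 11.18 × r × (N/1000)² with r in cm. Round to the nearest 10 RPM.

14120 RPM

Original rotor: r = 160 mm / 2 = 80 mm = 8 cm
RCF = 11.18 × r × (N/1000)²
RCF_original = 11.18 × 8 × (12.23)² = 11.18 × 8 × 149.5729 ≈ 13,377.8 × g
13,377.8 = 11.18 × 6 × (N/1000)²
(N/1000)² = 13,377.8 / 67.08 = 199.4305
N = 1000 × √199.4305 ≈ 14,122.0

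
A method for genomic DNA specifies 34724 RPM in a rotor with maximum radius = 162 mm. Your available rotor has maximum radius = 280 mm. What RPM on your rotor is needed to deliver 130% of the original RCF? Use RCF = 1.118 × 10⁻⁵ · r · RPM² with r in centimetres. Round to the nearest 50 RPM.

≈ 30100 RPM

Original rotor: r = 162 mm = 16.2 cm
RCF_original = 1.118 × 10⁻⁵ × 16.2 × (34724)² = 1.118 × 10⁻⁵ × 16.2 × 1,205,756,176 ≈ 218,381.7 × g
Target RCF = 1.3 × 218,381.7 ≈ 283,896.2 × g
Your rotor: r = 280 mm = 28.0 cm
283,896.2 = 1.118 × 10⁻⁵ × 28 × N²
N² = 283,896.2 / (31.304 × 10⁻⁵) = 906,900,716
N ≈ √906,900,716 ≈ 30,114.8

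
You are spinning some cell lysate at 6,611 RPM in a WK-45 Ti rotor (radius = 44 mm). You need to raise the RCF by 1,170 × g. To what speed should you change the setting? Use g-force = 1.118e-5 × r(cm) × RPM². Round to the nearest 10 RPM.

r = 44 mm = 4.4 cm
Current RCF = 1.118 × 10⁻⁵ × 4.4 × (6611)² = 1.118 × 10⁻⁵ × 4.4 × 43,705,321 ≈ 2,150 × g
Target RCF = 2,150 + 1,170 = 3,320 × g
N² = 3,320 / (4.9192 × 10⁻⁵) = 67,490,649
N ≈ √67,490,649 ≈ 8,215.3

8220 RPM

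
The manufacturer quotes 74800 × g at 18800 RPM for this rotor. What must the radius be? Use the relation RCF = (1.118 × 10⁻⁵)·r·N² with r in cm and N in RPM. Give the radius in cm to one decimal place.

74800 = 1.118 × 10⁻⁵ × r × (18800)²
r = 74800 / (1.118 × 10⁻⁵ × 353,440,000) = 74800 / 3951.459 ≈ 18.930 cm

r ≈ 18.9 cm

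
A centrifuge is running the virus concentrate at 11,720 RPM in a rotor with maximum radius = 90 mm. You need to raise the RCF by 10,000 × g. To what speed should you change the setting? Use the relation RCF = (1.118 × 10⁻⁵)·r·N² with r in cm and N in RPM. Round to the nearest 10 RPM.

≈ 15390 RPM

r = 90 mm = 9.0 cm
Current RCF = 1.118 × 10⁻⁵ × 9 × (11720)² = 1.118 × 10⁻⁵ × 9 × 137,358,400 ≈ 13,821 × g
Target RCF = 13,821 + 10,000 = 23,821 × g
N² = 23,821 / (10.062 × 10⁻⁵) = 236,742,198
N ≈ √236,742,198 ≈ 15,386.4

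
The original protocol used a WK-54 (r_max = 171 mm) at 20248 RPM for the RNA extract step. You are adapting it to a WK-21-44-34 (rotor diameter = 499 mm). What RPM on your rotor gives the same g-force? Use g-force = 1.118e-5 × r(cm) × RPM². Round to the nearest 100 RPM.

≈ 16800 RPM

Original rotor: r = 171 mm = 17.1 cm
RCF_original = 1.118 × 10⁻⁵ × 17.1 × (20248)² = 1.118 × 10⁻⁵ × 17.1 × 409,981,504 ≈ 78,379.4 × g
Your rotor: r = 499 mm / 2 = 249.5 mm = 24.95 cm
78,379.4 = 1.118 × 10⁻⁵ × 24.95 × N²
N² = 78,379.4 / (27.8941 × 10⁻⁵) = 280,989,170
N ≈ √280,989,170 ≈ 16,762.7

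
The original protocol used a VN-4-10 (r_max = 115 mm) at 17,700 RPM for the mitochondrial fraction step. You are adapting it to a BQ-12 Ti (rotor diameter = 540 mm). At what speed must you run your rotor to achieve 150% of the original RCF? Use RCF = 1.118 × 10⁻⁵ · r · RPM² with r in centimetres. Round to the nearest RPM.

14148 RPM

Original rotor: r = 115 mm = 11.5 cm
RCF = 1.118 × 10⁻⁵ × r × N²
RCF_original = 1.118 × 10⁻⁵ × 11.5 × (17700)² = 1.118 × 10⁻⁵ × 11.5 × 313,290,000 ≈ 40,279.7 × g
Target RCF = 1.5 × 40,279.7 ≈ 60,419.5 × g
Your rotor: r = 540 mm / 2 = 270 mm = 27 cm
60,419.5 = 1.118 × 10⁻⁵ × 27 × N²
N² = 60,419.5 / (30.186 × 10⁻⁵) = 200,157,358
N ≈ √200,157,358 ≈ 14,147.7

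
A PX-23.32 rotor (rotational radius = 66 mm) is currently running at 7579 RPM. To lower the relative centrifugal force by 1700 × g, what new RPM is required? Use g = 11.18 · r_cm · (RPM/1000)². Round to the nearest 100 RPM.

N₂ ≈ 5900 RPM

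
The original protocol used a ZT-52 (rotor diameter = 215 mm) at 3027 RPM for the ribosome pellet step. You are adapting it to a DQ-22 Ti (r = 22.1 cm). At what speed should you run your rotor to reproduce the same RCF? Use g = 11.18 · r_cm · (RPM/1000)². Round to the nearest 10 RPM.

≈ 2110 RPM

Original rotor: r = 215 mm / 2 = 107.5 mm = 10.75 cm
RCF = 11.18 × r × (N/1000)²
RCF_original = 11.18 × 10.75 × (3.027)² = 11.18 × 10.75 × 9.162729 ≈ 1,101.2 × g
1,101.2 = 11.18 × 22.1 × (N/1000)²
(N/1000)² = 1,101.2 / 247.078 = 4.456892
N = 1000 × √4.456892 ≈ 2,111.1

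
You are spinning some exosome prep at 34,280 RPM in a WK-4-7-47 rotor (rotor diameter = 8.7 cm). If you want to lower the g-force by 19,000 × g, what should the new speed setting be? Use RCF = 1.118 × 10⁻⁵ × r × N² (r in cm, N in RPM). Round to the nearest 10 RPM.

r = 8.7 / 2 = 4.35 cm
Current RCF = 1.118 × 10⁻⁵ × 4.35 × (34280)² = 1.118 × 10⁻⁵ × 4.35 × 1,175,118,400 ≈ 57,149.5 × g
Target RCF = 57,149.5 − 19,000 = 38,149.5 × g
N² = 38,149.5 / (4.8633 × 10⁻⁵) = 784,436,494
N ≈ √784,436,494 ≈ 28,007.8

28010 RPM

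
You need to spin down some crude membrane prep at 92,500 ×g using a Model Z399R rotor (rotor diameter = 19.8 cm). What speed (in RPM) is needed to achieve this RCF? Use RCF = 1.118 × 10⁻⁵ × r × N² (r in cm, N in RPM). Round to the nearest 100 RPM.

r = 19.8 / 2 = 9.9 cm
RCF = 1.118 × 10⁻⁵ × r × N²
92,500 = 1.118 × 10⁻⁵ × 9.9 × N²
N² = 92,500 / (11.0682 × 10⁻⁵) = 835,727,580
N ≈ √835,727,580 ≈ 28,909.0

N ≈ 28900 RPM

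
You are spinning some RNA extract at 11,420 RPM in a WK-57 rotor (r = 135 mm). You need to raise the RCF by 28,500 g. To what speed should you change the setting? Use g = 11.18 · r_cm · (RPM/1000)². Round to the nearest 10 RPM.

17870 RPM

r = 135 mm = 13.5 cm
Current RCF = 11.18 × 13.5 × (11.42)² = 11.18 × 13.5 × 130.4164 ≈ 19,683.7 × g
Target RCF = 19,683.7 + 28,500 = 48,183.7 × g
(N/1000)² = 48,183.7 / 150.93 = 319.2453
N = 1000 × √319.2453 ≈ 17,867.4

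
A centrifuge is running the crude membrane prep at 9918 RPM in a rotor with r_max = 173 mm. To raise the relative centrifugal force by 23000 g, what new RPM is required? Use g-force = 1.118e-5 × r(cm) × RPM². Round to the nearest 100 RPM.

≈ 14700 RPM

r = 173 mm = 17.3 cm
Current RCF = 1.118 × 10⁻⁵ × 17.3 × (9918)² = 1.118 × 10⁻⁵ × 17.3 × 98,366,724 ≈ 19,025.5 × g
Target RCF = 19,025.5 + 23,000 = 42,025.5 × g
N² = 42,025.5 / (19.3414 × 10⁻⁵) = 217,282,617
N ≈ √217,282,617 ≈ 14,740.5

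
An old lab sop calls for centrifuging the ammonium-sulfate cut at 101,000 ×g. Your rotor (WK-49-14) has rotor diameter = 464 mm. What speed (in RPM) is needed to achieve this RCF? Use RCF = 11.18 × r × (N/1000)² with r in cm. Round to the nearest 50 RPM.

19750 RPM

r = 464 mm / 2 = 232 mm = 23.2 cm
101,000 = 11.18 × 23.2 × (N/1000)²
(N/1000)² = 101,000 / 259.376 = 389.3961
N = 1000 × √389.3961 ≈ 19,733.1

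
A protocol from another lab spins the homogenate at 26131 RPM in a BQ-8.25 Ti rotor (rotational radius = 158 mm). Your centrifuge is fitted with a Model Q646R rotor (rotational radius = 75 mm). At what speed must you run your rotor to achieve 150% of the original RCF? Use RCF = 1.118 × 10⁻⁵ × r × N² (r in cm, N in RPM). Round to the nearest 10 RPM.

Original rotor: r = 158 mm = 15.8 cm
RCF_original = 1.118 × 10⁻⁵ × 15.8 × (26131)² = 1.118 × 10⁻⁵ × 15.8 × 682,829,161 ≈ 120,617.7 × g
Target RCF = 1.5 × 120,617.7 ≈ 180,926.5 × g
Your rotor: r = 75 mm = 7.5 cm
180,926.5 = 1.118 × 10⁻⁵ × 7.5 × N²
N² = 180,926.5 / (8.385 × 10⁻⁵) = 2,157,740,012
N ≈ √2,157,740,012 ≈ 46,451.5

≈ 46450 RPM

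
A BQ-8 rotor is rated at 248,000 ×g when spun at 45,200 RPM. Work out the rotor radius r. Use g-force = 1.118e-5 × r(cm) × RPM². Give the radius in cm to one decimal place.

248000 = 1.118 × 10⁻⁵ × r × (45200)²
r = 248000 / (1.118 × 10⁻⁵ × 2,043,040,000) = 248000 / 22841.19 ≈ 10.858 cm

r ≈ 10.9 cm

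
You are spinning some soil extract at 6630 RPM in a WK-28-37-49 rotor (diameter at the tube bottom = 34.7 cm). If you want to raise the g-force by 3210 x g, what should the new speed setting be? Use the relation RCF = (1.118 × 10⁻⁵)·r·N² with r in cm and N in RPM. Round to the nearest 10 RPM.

7780 RPM

r = 34.7 / 2 = 17.35 cm
Current RCF = 1.118 × 10⁻⁵ × 17.35 × (6630)² = 1.118 × 10⁻⁵ × 17.35 × 43,956,900 ≈ 8,526.5 × g
Target RCF = 8,526.5 + 3,210 = 11,736.5 × g
N² = 11,736.5 / (19.3973 × 10⁻⁵) = 60,505,844
N ≈ √60,505,844 ≈ 7,778.6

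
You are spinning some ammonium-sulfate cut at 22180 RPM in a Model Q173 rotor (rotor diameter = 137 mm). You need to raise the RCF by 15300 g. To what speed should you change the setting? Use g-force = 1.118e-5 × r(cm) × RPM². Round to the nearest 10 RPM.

≈ 26300 RPM

r = 137 mm / 2 = 68.5 mm = 6.85 cm
Current RCF = 1.118 × 10⁻⁵ × 6.85 × (22180)² = 1.118 × 10⁻⁵ × 6.85 × 491,952,400 ≈ 37,675.2 × g
Target RCF = 37,675.2 + 15,300 = 52,975.2 × g
N² = 52,975.2 / (7.6583 × 10⁻⁵) = 691,735,764
N ≈ √691,735,764 ≈ 26,300.9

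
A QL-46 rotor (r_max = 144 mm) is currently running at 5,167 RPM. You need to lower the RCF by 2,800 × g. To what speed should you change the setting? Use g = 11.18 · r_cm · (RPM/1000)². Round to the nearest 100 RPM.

r = 144 mm = 14.4 cm
Current RCF = 11.18 × 14.4 × (5.167)² = 11.18 × 14.4 × 26.697889 ≈ 4,298.1 × g
Target RCF = 4,298.1 − 2,800 = 1,498.1 × g
(N/1000)² = 1,498.1 / 160.992 = 9.305431
N = 1000 × √9.305431 ≈ 3,050.5

N₂ ≈ 3100 RPM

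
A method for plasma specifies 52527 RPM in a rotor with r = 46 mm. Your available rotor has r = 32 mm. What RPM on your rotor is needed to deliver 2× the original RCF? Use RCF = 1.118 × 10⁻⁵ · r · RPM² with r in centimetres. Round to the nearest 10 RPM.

Original rotor: r = 46 mm = 4.6 cm
RCF = 1.118 × 10⁻⁵ × r × N²
RCF_original = 1.118 × 10⁻⁵ × 4.6 × (52527)² = 1.118 × 10⁻⁵ × 4.6 × 2,759,085,729 ≈ 141,894.3 × g
Target RCF = 2 × 141,894.3 ≈ 283,788.6 × g
Your rotor: r = 32 mm = 3.2 cm
283,788.6 = 1.118 × 10⁻⁵ × 3.2 × N²
N² = 283,788.6 / (3.5776 × 10⁻⁵) = 7,932,373,658
N ≈ √7,932,373,658 ≈ 89,063.9

≈ 89060 RPM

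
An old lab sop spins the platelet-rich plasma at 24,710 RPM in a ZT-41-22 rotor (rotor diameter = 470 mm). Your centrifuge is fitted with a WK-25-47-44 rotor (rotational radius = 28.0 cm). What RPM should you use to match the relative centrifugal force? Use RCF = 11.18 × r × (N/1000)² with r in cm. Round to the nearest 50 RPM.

Original rotor: r = 470 mm / 2 = 235 mm = 23.5 cm
RCF_original = 11.18 × 23.5 × (24.71)² = 11.18 × 23.5 × 610.5841 ≈ 160,418.8 × g
160,418.8 = 11.18 × 28 × (N/1000)²
(N/1000)² = 160,418.8 / 313.04 = 512.4546
N = 1000 × √512.4546 ≈ 22,637.5

22650 RPM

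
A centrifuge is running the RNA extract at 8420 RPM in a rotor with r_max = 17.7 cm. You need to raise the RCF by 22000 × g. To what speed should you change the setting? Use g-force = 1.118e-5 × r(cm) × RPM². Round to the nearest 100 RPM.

Current RCF = 1.118 × 10⁻⁵ × 17.7 × (8420)² = 1.118 × 10⁻⁵ × 17.7 × 70,896,400 ≈ 14,029.4 × g
Target RCF = 14,029.4 + 22,000 = 36,029.4 × g
N² = 36,029.4 / (19.7886 × 10⁻⁵) = 182,071,496
N ≈ √182,071,496 ≈ 13,493.4

N₂ ≈ 13500 RPM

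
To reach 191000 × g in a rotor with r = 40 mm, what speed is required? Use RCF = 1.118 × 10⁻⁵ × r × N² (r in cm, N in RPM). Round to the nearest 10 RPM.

65350 RPM

r = 40 mm = 4.0 cm
RCF = 1.118 × 10⁻⁵ × r × N²
191,000 = 1.118 × 10⁻⁵ × 4 × N²
N² = 191,000 / (4.472 × 10⁻⁵) = 4,271,019,678
N ≈ √4,271,019,678 ≈ 65,353.0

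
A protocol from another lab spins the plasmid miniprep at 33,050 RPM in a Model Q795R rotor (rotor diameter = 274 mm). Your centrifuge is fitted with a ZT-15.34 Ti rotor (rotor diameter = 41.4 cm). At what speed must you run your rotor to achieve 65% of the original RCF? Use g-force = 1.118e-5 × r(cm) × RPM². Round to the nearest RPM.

Original rotor: r = 274 mm / 2 = 137 mm = 13.7 cm
RCF_original = 1.118 × 10⁻⁵ × 13.7 × (33050)² = 1.118 × 10⁻⁵ × 13.7 × 1,092,302,500 ≈ 167,303.6 × g
Target RCF = 0.65 × 167,303.6 ≈ 108,747.3 × g
Your rotor: r = 41.4 / 2 = 20.7 cm
108,747.3 = 1.118 × 10⁻⁵ × 20.7 × N²
N² = 108,747.3 / (23.1426 × 10⁻⁵) = 469,900,962
N ≈ √469,900,962 ≈ 21,677.2

≈ 21677 RPM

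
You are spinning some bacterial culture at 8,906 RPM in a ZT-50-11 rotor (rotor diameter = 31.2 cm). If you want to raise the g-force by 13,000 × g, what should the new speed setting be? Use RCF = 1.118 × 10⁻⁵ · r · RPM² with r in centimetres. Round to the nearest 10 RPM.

r = 31.2 / 2 = 15.6 cm
Current RCF = 1.118 × 10⁻⁵ × 15.6 × (8906)² = 1.118 × 10⁻⁵ × 15.6 × 79,316,836 ≈ 13,833.5 × g
Target RCF = 13,833.5 + 13,000 = 26,833.5 × g
N² = 26,833.5 / (17.4408 × 10⁻⁵) = 153,854,754
N ≈ √153,854,754 ≈ 12,403.8

N₂ ≈ 12400 RPM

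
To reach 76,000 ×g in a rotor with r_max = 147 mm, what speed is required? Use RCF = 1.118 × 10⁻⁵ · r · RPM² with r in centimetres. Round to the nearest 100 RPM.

r = 147 mm = 14.7 cm
76,000 = 1.118 × 10⁻⁵ × 14.7 × N²
N² = 76,000 / (16.4346 × 10⁻⁵) = 462,439,001
N ≈ √462,439,001 ≈ 21,504.4

N ≈ 21500 RPM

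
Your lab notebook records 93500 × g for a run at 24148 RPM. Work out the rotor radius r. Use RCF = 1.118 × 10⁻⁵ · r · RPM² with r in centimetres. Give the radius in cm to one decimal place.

14.3 cm

RCF = 1.118 × 10⁻⁵ × r × N²
93500 = 1.118 × 10⁻⁵ × r × (24148)²
r = 93500 / (1.118 × 10⁻⁵ × 583,125,904) = 93500 / 6519.348 ≈ 14.342 cm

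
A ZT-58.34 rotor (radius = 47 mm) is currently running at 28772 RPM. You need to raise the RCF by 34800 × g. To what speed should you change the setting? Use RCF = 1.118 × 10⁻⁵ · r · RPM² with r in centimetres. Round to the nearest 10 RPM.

r = 47 mm = 4.7 cm
Current RCF = 1.118 × 10⁻⁵ × 4.7 × (28772)² = 1.118 × 10⁻⁵ × 4.7 × 827,827,984 ≈ 43,499 × g
Target RCF = 43,499 + 34,800 = 78,299 × g
N² = 78,299 / (5.2546 × 10⁻⁵) = 1,490,103,909
N ≈ √1,490,103,909 ≈ 38,601.9

38600 RPM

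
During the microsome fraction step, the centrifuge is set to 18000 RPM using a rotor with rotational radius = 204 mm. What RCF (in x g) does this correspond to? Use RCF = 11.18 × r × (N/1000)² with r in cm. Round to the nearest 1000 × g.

RCF ≈ 74000 x g

r = 204 mm = 20.4 cm
RCF = 11.18 × 20.4 × (18)² = 11.18 × 20.4 × 324 ≈ 73,895.3 × g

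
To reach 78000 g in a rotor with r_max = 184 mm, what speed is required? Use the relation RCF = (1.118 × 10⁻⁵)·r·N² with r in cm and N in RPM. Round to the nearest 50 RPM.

N ≈ 19450 RPM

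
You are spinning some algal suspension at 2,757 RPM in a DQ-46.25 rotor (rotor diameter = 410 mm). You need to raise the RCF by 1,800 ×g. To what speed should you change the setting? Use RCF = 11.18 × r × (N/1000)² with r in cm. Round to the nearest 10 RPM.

r = 410 mm / 2 = 205 mm = 20.5 cm
Current RCF = 11.18 × 20.5 × (2.757)² = 11.18 × 20.5 × 7.601049 ≈ 1,742.1 × g
Target RCF = 1,742.1 + 1,800 = 3,542.1 × g
(N/1000)² = 3,542.1 / 229.19 = 15.45486
N = 1000 × √15.45486 ≈ 3,931.3

N₂ ≈ 3930 RPM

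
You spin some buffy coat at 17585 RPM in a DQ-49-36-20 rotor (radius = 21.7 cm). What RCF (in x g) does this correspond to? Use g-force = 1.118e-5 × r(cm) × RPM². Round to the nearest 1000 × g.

RCF = 1.118 × 10⁻⁵ × 21.7 × (17585)² = 1.118 × 10⁻⁵ × 21.7 × 309,232,225 ≈ 75,021.6 × g

RCF ≈ 75000 x g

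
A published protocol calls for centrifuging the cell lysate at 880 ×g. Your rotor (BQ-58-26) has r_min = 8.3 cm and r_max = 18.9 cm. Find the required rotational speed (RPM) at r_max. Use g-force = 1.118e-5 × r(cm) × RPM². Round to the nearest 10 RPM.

Use r_max = 18.9 cm.
880 = 1.118 × 10⁻⁵ × 18.9 × N²
N² = 880 / (21.1302 × 10⁻⁵) = 4,164,655
N ≈ √4,164,655 ≈ 2,040.7

≈ 2040 RPM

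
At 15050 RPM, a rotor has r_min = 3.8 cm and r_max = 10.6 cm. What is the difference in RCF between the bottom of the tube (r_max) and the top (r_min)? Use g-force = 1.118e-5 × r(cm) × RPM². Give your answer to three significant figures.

17200 g

ΔRCF = 1.118 × 10⁻⁵ × (r_max − r_min) × N² = 1.118 × 10⁻⁵ × 6.8 × 226,502,500 ≈ 17,219.6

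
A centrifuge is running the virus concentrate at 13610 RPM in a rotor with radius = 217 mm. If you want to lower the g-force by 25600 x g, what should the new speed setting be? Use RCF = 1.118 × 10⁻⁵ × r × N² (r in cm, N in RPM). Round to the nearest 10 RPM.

r = 217 mm = 21.7 cm
Current RCF = 1.118 × 10⁻⁵ × 21.7 × (13610)² = 1.118 × 10⁻⁵ × 21.7 × 185,232,100 ≈ 44,938.4 × g
Target RCF = 44,938.4 − 25,600 = 19,338.4 × g
N² = 19,338.4 / (24.2606 × 10⁻⁵) = 79,711,137
N ≈ √79,711,137 ≈ 8,928.1

N₂ ≈ 8930 RPM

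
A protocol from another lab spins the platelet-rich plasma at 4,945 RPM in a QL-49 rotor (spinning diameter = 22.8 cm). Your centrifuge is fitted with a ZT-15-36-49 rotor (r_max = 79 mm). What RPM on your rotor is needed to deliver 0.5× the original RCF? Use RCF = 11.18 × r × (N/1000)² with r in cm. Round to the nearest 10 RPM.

Original rotor: r = 22.8 / 2 = 11.4 cm
RCF = 11.18 × r × (N/1000)²
RCF_original = 11.18 × 11.4 × (4.945)² = 11.18 × 11.4 × 24.453025 ≈ 3,116.6 × g
Target RCF = 0.5 × 3,116.6 ≈ 1,558.3 × g
Your rotor: r = 79 mm = 7.9 cm
1,558.3 = 11.18 × 7.9 × (N/1000)²
(N/1000)² = 1,558.3 / 88.322 = 17.6434
N = 1000 × √17.6434 ≈ 4,200.4

≈ 4200 RPM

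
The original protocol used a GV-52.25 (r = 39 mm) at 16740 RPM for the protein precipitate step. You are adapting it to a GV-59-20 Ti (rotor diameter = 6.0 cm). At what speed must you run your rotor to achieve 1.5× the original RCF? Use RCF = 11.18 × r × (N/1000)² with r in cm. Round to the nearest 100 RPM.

23400 RPM

Original rotor: r = 39 mm = 3.9 cm
RCF_original = 11.18 × 3.9 × (16.74)² = 11.18 × 3.9 × 280.2276 ≈ 12,218.5 × g
Target RCF = 1.5 × 12,218.5 ≈ 18,327.8 × g
Your rotor: r = 6.0 / 2 = 3 cm
18,327.8 = 11.18 × 3 × (N/1000)²
(N/1000)² = 18,327.8 / 33.54 = 546.446
N = 1000 × √546.446 ≈ 23,376.2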